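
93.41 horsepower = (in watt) 6.966e+04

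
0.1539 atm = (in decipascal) 1.559e+05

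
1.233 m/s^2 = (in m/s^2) 1.233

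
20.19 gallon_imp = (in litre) 91.79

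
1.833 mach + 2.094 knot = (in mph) 1399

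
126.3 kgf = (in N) 1239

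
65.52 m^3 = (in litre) 6.552e+04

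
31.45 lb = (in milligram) 1.427e+07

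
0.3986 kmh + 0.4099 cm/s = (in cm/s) 11.48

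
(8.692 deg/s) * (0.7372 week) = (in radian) 6.764e+04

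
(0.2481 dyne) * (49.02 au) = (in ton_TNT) 0.004348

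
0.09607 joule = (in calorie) 0.02296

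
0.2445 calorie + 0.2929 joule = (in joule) 1.316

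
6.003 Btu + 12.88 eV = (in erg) 6.334e+10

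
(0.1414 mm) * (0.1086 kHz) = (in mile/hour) 0.03435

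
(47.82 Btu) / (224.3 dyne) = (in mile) 1.398e+04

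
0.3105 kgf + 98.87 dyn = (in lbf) 0.6848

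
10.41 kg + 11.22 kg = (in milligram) 2.163e+07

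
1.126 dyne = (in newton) 1.126e-05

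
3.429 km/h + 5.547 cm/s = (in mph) 2.255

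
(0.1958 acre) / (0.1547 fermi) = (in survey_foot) 1.68e+19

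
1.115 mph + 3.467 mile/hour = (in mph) 4.582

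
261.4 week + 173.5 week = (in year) 8.341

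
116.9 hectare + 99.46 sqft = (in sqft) 1.258e+07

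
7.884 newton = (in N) 7.884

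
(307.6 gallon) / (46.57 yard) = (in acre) 6.757e-06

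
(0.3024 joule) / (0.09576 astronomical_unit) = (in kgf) 2.153e-12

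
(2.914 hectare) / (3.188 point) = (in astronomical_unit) 0.0001732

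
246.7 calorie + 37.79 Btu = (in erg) 4.09e+11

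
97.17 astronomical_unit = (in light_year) 0.001537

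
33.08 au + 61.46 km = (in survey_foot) 1.624e+13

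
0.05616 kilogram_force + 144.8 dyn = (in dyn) 5.522e+04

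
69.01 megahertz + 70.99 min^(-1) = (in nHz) 6.901e+16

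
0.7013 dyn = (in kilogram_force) 7.151e-07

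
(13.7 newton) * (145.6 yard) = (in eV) 1.138e+22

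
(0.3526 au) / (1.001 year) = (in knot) 3248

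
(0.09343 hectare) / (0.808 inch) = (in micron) 4.552e+10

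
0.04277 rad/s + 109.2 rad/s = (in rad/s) 109.2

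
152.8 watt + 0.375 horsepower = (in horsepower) 0.5799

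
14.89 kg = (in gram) 1.489e+04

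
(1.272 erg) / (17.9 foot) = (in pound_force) 5.241e-09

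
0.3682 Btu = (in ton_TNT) 9.285e-08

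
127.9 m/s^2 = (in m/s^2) 127.9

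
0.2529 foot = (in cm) 7.708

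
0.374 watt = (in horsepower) 0.0005015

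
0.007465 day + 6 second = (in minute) 10.85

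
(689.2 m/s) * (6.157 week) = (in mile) 1.595e+06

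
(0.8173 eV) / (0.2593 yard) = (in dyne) 5.523e-14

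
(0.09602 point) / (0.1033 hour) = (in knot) 1.771e-07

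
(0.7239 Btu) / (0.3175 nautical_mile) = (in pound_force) 0.292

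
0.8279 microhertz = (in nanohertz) 827.9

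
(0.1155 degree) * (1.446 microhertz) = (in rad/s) 2.915e-09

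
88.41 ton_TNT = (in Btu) 3.506e+08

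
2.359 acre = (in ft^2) 1.028e+05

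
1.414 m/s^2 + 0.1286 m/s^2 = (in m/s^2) 1.543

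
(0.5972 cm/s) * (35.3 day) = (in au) 1.218e-07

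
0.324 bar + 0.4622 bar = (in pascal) 7.862e+04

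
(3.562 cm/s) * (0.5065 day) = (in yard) 1705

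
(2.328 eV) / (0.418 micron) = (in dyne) 8.923e-08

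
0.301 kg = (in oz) 10.62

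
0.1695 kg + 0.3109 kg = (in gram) 480.4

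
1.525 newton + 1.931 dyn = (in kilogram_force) 0.1555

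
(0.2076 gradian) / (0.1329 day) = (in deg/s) 1.627e-05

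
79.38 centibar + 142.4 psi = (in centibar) 1061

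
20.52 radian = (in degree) 1176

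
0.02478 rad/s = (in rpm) 0.2366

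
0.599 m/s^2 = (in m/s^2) 0.599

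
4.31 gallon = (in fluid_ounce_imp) 574.2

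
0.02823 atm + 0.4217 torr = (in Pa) 2917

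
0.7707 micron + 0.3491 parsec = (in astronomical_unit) 7.201e+04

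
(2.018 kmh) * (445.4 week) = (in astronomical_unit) 0.001009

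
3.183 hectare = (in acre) 7.865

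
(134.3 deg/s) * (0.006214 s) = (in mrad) 14.57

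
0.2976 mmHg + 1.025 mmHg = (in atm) 0.00174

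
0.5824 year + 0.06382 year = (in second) 2.038e+07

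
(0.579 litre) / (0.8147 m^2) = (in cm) 0.07107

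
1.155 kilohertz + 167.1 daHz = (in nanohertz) 2.826e+12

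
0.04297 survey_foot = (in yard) 0.01432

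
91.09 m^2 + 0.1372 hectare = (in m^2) 1463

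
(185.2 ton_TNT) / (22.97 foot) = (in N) 1.107e+11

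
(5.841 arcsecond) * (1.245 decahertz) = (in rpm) 0.003367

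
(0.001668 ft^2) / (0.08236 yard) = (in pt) 5.833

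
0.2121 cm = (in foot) 0.006959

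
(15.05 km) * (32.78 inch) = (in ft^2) 1.349e+05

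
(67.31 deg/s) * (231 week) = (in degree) 9.404e+09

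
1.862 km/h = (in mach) 0.001519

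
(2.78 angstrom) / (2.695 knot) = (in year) 6.358e-18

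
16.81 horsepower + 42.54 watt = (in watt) 1.258e+04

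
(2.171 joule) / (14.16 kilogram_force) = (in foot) 0.05129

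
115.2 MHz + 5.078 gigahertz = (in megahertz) 5193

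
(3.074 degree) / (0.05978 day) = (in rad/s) 1.039e-05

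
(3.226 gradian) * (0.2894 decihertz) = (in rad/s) 0.001467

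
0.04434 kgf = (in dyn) 4.348e+04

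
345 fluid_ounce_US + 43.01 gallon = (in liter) 173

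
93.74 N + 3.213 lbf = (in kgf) 11.02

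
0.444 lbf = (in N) 1.975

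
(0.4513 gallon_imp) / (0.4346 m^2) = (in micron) 4721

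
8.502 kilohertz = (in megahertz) 0.008502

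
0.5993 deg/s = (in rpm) 0.09988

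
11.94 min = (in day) 0.008292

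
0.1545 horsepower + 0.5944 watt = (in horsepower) 0.1553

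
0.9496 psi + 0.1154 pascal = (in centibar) 6.547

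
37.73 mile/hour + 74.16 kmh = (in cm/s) 3747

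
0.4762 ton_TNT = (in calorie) 4.762e+08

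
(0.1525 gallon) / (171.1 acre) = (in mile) 5.18e-13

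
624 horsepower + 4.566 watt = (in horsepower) 624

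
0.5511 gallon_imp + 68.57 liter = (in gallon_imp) 15.63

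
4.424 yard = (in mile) 0.002514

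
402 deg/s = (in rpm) 67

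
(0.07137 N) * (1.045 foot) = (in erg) 2.273e+05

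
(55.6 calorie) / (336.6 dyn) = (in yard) 7.558e+04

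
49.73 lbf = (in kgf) 22.56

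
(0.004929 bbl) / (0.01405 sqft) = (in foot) 1.97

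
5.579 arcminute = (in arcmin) 5.579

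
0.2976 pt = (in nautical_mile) 5.669e-08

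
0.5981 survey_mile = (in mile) 0.5981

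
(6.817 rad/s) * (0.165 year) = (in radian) 3.547e+07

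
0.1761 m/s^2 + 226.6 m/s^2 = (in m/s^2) 226.8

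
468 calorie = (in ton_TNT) 4.68e-07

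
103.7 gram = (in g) 103.7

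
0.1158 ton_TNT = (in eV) 3.024e+27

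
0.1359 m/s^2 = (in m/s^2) 0.1359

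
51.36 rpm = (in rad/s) 5.378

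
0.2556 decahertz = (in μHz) 2.556e+06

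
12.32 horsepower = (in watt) 9187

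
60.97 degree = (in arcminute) 3658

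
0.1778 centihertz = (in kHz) 1.778e-06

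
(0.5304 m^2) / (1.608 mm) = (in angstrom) 3.299e+12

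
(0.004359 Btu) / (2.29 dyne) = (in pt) 5.693e+08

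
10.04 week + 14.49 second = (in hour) 1687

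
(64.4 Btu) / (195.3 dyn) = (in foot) 1.141e+08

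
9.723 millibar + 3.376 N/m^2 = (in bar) 0.009757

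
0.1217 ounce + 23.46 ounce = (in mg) 6.685e+05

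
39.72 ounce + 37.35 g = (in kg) 1.163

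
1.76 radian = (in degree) 100.8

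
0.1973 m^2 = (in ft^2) 2.124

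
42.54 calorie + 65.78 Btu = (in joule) 6.958e+04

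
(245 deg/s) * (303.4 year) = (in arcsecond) 8.439e+15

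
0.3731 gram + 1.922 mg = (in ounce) 0.01323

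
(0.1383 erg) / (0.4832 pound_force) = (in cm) 6.434e-07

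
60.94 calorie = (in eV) 1.591e+21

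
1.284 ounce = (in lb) 0.08025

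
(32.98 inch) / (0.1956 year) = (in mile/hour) 3.038e-07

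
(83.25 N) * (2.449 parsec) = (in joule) 6.291e+18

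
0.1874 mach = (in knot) 124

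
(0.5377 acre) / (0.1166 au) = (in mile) 7.751e-11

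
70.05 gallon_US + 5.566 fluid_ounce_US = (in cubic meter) 0.2653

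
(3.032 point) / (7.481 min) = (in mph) 5.331e-06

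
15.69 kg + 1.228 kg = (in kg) 16.92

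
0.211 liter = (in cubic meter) 0.000211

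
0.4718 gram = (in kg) 0.0004718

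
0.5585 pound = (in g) 253.3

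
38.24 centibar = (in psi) 5.546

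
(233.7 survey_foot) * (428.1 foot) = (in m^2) 9295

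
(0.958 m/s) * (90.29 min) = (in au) 3.469e-08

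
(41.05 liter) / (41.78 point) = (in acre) 0.0006882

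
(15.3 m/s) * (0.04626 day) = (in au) 4.088e-07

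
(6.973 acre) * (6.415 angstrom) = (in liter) 0.0181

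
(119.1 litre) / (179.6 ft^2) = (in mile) 4.435e-06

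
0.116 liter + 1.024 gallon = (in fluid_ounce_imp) 140.5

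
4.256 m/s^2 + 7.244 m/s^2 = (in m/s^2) 11.5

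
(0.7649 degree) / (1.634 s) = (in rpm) 0.07802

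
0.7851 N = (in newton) 0.7851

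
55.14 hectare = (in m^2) 5.514e+05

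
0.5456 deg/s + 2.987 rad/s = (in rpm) 28.61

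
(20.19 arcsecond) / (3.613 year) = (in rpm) 8.204e-12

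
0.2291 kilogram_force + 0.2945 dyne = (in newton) 2.247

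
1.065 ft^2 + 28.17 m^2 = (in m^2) 28.27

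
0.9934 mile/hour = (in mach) 0.001304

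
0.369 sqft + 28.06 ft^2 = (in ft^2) 28.43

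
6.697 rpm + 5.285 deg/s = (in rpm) 7.578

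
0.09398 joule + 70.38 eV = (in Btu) 8.908e-05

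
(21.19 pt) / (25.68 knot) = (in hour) 1.572e-07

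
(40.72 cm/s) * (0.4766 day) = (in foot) 5.501e+04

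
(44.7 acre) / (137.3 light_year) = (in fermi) 139.3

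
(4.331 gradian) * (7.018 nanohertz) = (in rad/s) 4.774e-10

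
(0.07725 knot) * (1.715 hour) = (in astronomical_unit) 1.64e-09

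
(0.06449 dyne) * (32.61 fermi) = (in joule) 2.103e-20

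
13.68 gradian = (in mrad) 214.9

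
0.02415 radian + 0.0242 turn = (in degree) 10.1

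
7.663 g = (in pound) 0.01689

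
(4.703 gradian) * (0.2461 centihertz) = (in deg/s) 0.01042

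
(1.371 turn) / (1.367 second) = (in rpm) 60.18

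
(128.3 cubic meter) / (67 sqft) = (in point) 5.843e+04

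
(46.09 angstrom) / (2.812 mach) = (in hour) 1.337e-15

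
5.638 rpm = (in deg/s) 33.83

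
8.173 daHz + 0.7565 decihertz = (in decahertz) 8.181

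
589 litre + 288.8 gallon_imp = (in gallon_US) 502.4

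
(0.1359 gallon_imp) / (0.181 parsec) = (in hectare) 1.106e-23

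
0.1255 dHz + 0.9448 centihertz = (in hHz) 0.00022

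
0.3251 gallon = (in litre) 1.231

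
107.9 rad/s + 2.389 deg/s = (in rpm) 1031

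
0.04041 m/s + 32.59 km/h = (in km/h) 32.74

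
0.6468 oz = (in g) 18.34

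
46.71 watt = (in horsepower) 0.06264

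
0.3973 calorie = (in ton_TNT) 3.973e-10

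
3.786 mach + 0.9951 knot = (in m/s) 1290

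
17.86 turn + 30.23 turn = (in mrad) 3.022e+05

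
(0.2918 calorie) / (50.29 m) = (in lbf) 0.005458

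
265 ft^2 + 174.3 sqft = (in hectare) 0.004081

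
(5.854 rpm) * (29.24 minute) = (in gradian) 6.847e+04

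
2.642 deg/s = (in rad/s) 0.04611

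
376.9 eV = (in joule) 6.039e-17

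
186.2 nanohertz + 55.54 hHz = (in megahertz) 0.005554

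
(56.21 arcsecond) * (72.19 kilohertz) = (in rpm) 187.9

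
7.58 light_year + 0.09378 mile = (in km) 7.171e+13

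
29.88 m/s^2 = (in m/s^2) 29.88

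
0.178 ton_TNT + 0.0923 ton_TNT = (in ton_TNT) 0.2703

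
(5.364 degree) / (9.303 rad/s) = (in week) 1.664e-08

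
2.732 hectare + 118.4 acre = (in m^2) 5.065e+05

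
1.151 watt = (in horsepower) 0.001544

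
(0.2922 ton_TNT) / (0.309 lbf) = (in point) 2.521e+12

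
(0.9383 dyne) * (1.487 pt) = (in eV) 3.072e+10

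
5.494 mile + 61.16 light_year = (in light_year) 61.16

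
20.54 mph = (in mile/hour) 20.54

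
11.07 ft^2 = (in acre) 0.0002541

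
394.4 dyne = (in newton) 0.003944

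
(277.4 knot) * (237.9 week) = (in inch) 8.084e+11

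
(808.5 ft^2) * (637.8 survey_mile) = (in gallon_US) 2.037e+10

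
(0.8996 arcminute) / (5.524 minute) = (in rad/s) 7.895e-07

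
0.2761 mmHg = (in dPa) 368.1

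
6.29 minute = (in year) 1.197e-05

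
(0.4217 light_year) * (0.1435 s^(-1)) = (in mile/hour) 1.281e+15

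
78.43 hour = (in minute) 4706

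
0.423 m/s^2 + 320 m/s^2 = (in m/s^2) 320.4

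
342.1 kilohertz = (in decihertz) 3.421e+06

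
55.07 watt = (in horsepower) 0.07385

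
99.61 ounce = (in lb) 6.226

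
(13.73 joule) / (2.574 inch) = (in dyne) 2.1e+07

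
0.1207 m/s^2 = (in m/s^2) 0.1207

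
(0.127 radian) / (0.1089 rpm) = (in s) 11.14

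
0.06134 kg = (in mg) 6.134e+04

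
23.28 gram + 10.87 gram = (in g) 34.15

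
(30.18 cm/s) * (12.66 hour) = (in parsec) 4.458e-13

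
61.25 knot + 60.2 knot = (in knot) 121.5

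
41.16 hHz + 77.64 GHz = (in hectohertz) 7.764e+08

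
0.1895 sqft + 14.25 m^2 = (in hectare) 0.001427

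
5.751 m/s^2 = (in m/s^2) 5.751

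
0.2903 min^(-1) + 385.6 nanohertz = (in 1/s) 0.004839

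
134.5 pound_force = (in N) 598.3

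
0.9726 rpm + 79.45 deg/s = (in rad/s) 1.489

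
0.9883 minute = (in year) 1.88e-06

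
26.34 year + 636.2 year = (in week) 3.455e+04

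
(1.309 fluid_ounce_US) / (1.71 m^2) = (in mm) 0.02264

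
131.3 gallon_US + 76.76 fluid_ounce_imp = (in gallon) 131.9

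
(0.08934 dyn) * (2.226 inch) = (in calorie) 1.207e-08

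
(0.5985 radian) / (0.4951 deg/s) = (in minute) 1.154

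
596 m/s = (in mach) 1.75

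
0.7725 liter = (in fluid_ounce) 26.12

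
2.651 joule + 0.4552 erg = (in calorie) 0.6336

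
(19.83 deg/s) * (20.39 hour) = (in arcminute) 8.734e+07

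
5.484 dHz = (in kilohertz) 0.0005484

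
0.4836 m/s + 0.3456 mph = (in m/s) 0.6381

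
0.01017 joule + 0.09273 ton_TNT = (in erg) 3.88e+15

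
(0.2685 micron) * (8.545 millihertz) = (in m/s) 2.294e-09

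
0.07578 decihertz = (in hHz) 7.578e-05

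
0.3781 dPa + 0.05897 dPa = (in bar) 4.371e-07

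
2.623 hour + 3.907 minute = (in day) 0.112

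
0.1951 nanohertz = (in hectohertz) 1.951e-12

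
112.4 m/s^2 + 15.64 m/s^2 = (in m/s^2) 128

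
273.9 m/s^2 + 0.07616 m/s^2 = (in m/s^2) 274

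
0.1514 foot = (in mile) 2.867e-05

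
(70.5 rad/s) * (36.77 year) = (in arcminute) 2.81e+14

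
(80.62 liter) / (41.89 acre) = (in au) 3.179e-18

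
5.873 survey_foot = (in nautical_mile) 0.0009666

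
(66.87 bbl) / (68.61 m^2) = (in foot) 0.5084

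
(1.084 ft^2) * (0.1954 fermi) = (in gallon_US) 5.198e-15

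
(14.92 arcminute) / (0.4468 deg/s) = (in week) 9.202e-07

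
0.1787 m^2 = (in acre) 4.416e-05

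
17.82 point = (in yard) 0.006875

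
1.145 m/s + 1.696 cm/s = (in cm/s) 116.2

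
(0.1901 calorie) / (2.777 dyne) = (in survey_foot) 9.397e+04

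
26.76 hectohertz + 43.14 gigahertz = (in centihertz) 4.314e+12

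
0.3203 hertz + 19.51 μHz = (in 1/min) 19.22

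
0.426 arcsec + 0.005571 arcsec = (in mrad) 0.002092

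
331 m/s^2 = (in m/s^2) 331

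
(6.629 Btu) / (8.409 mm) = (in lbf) 1.87e+05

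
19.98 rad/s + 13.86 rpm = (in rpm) 204.7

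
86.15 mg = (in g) 0.08615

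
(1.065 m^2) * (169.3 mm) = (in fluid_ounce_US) 6097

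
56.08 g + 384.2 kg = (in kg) 384.3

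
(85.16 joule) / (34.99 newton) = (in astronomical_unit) 1.627e-11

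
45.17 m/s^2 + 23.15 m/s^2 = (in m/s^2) 68.32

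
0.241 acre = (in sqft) 1.05e+04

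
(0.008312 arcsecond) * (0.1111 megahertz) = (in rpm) 0.04275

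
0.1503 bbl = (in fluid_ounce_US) 808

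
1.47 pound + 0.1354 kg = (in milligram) 8.022e+05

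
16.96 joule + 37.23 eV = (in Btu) 0.01607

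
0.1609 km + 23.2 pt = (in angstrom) 1.609e+12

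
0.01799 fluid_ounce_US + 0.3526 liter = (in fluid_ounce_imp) 12.43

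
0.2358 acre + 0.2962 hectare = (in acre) 0.9677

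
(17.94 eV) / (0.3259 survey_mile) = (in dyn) 5.48e-16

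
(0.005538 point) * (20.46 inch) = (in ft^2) 1.093e-05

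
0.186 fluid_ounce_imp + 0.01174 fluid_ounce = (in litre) 0.005632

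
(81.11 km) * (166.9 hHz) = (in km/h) 4.873e+09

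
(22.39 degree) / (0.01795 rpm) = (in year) 6.592e-06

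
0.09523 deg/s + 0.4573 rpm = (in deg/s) 2.839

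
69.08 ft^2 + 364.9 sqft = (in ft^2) 434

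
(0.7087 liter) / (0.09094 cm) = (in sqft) 8.388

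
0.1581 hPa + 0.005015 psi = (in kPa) 0.05039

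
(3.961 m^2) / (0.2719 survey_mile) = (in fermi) 9.052e+12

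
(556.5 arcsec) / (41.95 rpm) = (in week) 1.015e-09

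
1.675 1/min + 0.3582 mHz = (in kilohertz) 2.827e-05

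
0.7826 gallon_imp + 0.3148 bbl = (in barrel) 0.3372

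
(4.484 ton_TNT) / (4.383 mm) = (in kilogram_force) 4.365e+11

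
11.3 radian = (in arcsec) 2.331e+06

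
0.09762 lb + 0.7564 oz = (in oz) 2.318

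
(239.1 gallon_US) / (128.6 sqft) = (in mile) 4.707e-05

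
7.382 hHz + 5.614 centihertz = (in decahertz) 73.83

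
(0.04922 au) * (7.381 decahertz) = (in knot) 1.056e+12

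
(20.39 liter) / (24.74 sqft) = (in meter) 0.008871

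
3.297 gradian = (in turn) 0.008243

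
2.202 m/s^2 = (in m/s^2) 2.202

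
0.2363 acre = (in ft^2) 1.029e+04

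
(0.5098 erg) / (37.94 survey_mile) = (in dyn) 8.349e-08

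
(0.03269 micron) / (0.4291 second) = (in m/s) 7.618e-08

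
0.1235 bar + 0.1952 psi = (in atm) 0.1352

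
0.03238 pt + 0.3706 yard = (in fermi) 3.389e+14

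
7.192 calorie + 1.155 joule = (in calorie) 7.468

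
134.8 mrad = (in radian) 0.1348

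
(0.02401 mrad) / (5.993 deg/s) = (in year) 7.279e-12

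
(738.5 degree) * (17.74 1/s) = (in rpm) 2183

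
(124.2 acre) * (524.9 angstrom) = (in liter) 26.38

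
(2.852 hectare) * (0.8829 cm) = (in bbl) 1584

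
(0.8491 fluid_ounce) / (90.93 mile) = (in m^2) 1.716e-10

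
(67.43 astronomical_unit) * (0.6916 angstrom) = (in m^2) 697.6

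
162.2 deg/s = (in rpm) 27.03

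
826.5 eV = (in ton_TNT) 3.165e-26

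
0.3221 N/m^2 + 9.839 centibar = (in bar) 0.09839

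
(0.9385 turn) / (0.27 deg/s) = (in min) 20.86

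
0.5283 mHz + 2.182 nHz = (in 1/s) 0.0005283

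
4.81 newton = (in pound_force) 1.081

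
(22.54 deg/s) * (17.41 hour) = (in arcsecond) 5.086e+09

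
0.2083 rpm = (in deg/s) 1.25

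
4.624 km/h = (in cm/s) 128.4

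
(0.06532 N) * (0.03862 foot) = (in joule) 0.0007689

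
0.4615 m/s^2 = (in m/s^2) 0.4615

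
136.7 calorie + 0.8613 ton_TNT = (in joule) 3.604e+09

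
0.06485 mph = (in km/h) 0.1044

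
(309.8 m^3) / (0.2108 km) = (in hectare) 0.000147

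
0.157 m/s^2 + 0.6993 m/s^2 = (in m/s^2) 0.8563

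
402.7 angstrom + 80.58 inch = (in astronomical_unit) 1.368e-11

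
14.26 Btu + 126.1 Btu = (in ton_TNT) 3.539e-05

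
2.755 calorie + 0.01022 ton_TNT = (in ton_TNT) 0.01022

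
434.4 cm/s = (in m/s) 4.344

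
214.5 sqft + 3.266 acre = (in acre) 3.271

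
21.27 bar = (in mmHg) 1.595e+04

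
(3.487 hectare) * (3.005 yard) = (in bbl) 6.027e+05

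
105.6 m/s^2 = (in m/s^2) 105.6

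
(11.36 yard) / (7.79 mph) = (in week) 4.932e-06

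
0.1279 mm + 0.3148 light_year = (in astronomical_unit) 1.991e+04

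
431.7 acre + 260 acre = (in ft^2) 3.013e+07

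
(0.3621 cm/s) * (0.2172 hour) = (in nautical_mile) 0.001529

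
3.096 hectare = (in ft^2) 3.333e+05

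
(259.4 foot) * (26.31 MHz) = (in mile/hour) 4.653e+09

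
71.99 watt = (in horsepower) 0.09654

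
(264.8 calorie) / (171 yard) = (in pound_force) 1.593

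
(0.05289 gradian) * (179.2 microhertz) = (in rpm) 1.422e-06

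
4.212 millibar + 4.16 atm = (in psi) 61.2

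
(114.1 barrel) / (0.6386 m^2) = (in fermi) 2.841e+16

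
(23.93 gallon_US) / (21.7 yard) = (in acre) 1.128e-06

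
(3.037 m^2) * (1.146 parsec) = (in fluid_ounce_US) 3.631e+21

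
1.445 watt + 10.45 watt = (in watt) 11.89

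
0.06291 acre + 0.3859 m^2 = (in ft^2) 2745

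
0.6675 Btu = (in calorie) 168.3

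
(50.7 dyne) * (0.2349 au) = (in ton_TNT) 0.004258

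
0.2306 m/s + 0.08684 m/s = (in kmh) 1.143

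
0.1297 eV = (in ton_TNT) 4.967e-30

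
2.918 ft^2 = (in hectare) 2.711e-05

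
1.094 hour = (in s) 3938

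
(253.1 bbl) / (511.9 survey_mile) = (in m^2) 4.884e-05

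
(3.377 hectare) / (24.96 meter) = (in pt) 3.835e+06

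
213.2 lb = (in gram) 9.671e+04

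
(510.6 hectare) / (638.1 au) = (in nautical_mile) 2.888e-11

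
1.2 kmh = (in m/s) 0.3333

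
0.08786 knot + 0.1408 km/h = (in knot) 0.1639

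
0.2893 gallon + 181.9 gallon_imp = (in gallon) 218.7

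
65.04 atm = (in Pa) 6.59e+06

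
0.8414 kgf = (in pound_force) 1.855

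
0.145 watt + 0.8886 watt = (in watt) 1.034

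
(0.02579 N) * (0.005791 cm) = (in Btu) 1.416e-09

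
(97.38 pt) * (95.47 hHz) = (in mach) 0.9632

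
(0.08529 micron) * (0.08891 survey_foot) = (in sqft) 2.488e-08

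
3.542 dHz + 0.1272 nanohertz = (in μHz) 3.542e+05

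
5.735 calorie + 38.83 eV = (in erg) 2.4e+08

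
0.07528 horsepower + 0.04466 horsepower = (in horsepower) 0.1199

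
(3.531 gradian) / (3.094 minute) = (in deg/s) 0.01712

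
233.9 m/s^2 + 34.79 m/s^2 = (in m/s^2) 268.7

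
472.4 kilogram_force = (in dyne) 4.633e+08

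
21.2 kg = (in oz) 747.8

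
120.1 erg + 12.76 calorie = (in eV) 3.332e+20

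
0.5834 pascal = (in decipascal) 5.834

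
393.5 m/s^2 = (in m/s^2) 393.5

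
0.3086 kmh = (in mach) 0.0002518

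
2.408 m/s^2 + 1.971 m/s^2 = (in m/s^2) 4.379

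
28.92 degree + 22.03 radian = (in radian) 22.53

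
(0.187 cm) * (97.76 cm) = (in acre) 4.517e-07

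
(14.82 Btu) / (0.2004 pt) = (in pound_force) 4.972e+07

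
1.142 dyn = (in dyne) 1.142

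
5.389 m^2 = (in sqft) 58.01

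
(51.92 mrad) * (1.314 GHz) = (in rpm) 6.515e+08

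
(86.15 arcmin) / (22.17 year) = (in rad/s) 3.584e-11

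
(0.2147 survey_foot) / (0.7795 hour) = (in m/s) 2.332e-05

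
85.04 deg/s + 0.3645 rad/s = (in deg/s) 105.9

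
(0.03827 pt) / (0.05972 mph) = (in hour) 1.405e-07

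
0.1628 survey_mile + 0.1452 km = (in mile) 0.253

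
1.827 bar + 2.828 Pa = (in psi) 26.5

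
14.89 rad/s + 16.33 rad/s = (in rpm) 298.1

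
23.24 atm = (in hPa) 2.355e+04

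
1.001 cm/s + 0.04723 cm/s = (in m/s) 0.01048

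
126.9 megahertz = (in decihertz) 1.269e+09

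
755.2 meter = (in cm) 7.552e+04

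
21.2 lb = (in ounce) 339.2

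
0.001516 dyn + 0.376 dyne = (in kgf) 3.85e-07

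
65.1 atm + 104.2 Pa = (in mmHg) 4.948e+04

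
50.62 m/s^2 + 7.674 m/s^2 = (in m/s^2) 58.29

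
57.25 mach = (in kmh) 7.018e+04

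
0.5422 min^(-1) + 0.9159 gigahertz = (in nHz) 9.159e+17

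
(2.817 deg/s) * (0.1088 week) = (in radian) 3235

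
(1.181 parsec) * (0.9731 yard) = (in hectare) 3.243e+12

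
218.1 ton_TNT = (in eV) 5.696e+30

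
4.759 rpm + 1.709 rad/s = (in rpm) 21.08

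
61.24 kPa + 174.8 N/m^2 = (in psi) 8.907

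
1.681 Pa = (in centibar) 0.001681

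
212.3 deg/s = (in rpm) 35.38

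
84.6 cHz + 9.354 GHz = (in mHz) 9.354e+12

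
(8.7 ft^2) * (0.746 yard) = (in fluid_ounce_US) 1.864e+04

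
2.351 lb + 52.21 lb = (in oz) 873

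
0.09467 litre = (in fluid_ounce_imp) 3.332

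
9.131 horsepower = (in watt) 6809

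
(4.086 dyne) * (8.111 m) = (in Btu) 3.141e-07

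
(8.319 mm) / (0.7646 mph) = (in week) 4.024e-08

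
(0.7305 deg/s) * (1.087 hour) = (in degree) 2859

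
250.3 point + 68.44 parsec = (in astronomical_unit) 1.412e+07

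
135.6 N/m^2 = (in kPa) 0.1356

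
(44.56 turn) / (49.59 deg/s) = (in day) 0.003744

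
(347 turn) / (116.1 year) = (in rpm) 5.686e-06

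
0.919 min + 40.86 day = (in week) 5.837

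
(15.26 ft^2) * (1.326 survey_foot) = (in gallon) 151.4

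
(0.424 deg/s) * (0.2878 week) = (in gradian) 8.2e+04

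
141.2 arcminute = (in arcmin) 141.2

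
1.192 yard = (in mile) 0.0006773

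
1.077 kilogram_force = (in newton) 10.56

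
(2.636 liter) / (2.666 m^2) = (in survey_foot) 0.003244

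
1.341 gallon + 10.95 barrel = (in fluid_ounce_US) 5.904e+04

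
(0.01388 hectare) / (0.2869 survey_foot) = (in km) 1.587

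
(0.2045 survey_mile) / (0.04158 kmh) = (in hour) 7.915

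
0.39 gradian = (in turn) 0.000975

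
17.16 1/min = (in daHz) 0.0286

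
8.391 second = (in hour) 0.002331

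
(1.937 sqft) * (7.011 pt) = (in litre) 0.4451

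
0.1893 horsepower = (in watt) 141.2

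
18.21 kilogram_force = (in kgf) 18.21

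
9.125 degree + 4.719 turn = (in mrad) 2.981e+04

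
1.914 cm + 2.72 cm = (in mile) 2.879e-05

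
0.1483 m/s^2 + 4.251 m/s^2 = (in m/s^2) 4.399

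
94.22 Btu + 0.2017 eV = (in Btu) 94.22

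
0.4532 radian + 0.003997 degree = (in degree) 25.97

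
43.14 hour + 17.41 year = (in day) 6356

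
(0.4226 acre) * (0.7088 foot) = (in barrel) 2324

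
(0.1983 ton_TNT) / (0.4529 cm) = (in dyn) 1.832e+16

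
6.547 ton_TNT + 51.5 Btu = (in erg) 2.739e+17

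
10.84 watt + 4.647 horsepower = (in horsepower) 4.662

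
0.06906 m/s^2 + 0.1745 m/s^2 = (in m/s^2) 0.2436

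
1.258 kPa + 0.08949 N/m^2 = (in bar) 0.01258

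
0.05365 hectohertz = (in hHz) 0.05365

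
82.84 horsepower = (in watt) 6.177e+04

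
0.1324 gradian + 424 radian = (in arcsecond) 8.746e+07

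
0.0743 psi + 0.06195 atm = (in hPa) 67.89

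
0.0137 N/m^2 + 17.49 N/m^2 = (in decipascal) 175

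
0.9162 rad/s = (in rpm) 8.749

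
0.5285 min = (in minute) 0.5285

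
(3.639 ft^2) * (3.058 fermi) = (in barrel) 6.503e-15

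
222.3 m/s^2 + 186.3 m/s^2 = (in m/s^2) 408.6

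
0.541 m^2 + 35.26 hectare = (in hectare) 35.26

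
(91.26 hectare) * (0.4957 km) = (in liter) 4.524e+11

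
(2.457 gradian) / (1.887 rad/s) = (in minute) 0.0003409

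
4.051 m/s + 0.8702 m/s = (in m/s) 4.921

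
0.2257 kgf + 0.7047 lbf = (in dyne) 5.348e+05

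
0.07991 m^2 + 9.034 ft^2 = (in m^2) 0.9192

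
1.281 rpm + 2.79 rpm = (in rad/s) 0.4263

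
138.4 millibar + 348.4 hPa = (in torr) 365.1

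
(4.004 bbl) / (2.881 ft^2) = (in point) 6742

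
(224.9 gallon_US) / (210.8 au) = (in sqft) 2.906e-13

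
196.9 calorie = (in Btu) 0.7808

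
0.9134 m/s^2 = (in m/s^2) 0.9134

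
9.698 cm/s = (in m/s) 0.09698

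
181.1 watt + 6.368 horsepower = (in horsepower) 6.611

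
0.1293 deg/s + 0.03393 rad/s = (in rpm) 0.3456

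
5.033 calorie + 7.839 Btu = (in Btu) 7.859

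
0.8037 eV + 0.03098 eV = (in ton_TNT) 3.196e-29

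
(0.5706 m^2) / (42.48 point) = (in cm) 3808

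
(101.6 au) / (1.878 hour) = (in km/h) 8.093e+09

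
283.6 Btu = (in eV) 1.868e+24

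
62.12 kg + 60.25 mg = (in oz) 2191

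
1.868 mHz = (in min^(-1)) 0.1121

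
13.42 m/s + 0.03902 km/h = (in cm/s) 1343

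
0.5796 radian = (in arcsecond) 1.196e+05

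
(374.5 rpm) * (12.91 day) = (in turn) 6.962e+06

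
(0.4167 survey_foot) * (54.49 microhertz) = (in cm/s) 0.0006921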